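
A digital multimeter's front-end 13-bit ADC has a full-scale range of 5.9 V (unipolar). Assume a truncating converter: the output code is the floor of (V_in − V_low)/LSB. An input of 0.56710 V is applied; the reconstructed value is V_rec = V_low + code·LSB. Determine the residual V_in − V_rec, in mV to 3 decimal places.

0.291 mV

Step size: 5.9 V ÷ 2^13 = 0.720 mV.
(0.56710 − 0)/0.000720215 = 787.4039; ⌊·⌋ gives code 787.
Code 787 maps back to 0 + 787×0.000720215 V = 0.56680908 V.
Error = 0.56710 − 0.56680908 = 0.000290918 V = 0.291 mV.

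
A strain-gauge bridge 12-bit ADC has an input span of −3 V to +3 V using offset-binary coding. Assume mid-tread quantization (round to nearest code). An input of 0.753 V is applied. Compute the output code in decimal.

LSB = 6 V / 4096 = 1.465 mV.
(V_in − V_low)/LSB = (0.753 − (−3)) / 0.00146484 = 2562.048.
round(2562.048) = 2562.

code 2562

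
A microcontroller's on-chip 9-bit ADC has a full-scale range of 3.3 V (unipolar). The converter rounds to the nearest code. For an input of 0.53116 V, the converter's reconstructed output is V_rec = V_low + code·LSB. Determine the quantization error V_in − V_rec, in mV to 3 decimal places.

LSB = 3.3/2^9 = 6.445 mV.
Scaled input = 82.4103 LSBs, so code = 82.
Reconstructed: 0.52851563 V.
V_in − V_rec = 0.00264438 V = 2.644 mV.

2.644 mV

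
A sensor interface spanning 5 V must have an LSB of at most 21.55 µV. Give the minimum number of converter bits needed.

18 bits

Number of steps required ≥ 5 V / 21.55 µV = 232018.56.
Need 2^N ≥ 232018.56; 2^17 = 131072, 2^18 = 262144.
Minimum N = 18.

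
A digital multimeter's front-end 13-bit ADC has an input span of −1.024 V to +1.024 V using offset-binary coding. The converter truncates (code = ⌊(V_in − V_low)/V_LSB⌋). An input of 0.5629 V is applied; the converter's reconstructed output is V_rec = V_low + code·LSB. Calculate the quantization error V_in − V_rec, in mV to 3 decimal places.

0.150 mV

Step size: 2.048 V ÷ 2^13 = 250.00 µV.
Scaled input = 6347.6000 LSBs, so code = 6347.
Code 6347 maps back to (−1.024) + 6347×0.00025 V = 0.56275 V.
Error = 0.5629 − 0.56275 = 0.00015 V = 0.150 mV.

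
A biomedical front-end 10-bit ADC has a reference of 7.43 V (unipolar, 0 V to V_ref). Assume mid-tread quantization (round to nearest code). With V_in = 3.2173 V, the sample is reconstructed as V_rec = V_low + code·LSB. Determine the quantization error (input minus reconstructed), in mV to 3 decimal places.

2.954 mV

One LSB is 7.43 V / 1024 = 7.256 mV.
(V_in − V_low)/LSB = (3.2173 − 0)/0.00725586 = 443.4072 → code 443 (round).
Code 443 maps back to 0 + 443×0.00725586 V = 3.2143457 V.
V_in − V_rec = 0.0029543 V = 2.954 mV.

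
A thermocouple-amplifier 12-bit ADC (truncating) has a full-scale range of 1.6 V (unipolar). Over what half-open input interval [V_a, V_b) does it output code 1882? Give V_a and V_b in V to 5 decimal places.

[0.73516 V, 0.73555 V)

LSB = 1.6/2^12 = 390.62 µV.
V_a = V_low + 1882·LSB = 0.735156 V; V_b = V_low + 1883·LSB = 0.735547 V.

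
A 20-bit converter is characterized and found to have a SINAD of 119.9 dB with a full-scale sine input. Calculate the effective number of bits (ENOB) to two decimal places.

19.62 bits

ENOB = (SINAD − 1.76) / 6.02 = (119.9 − 1.76)/6.02 = 19.625.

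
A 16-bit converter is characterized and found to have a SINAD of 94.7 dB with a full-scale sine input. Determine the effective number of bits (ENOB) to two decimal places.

15.44 bits

ENOB = (SINAD − 1.76) / 6.02 = (94.7 − 1.76)/6.02 = 15.439.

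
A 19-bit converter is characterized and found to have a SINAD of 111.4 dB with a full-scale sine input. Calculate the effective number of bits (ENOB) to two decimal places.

18.21 bits

ENOB = (SINAD − 1.76) / 6.02 = (111.4 − 1.76)/6.02 = 18.213.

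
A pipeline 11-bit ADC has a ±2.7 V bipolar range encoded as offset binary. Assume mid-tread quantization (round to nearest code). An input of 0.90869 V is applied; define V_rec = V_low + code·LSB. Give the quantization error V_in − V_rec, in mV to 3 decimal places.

-0.978 mV

LSB = 5.4/2^11 = 2.637 mV.
(V_in − V_low)/LSB = (0.90869 − (−2.7))/0.00263672 = 1368.6291 → code 1369 (round).
Reconstructed: 0.90966797 V.
Difference: -0.000977969 V → -0.978 mV.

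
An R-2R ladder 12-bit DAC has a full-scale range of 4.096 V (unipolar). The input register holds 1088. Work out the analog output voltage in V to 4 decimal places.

LSB = 4.096 V / 2^12 = 1.000 mV.
V_out = 0 + 1088 × 0.001 V = 1.088 V.

1.0880 V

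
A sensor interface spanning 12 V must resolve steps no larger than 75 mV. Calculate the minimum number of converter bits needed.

Number of steps required ≥ 12 V / 75 mV = 160.00.
Need 2^N ≥ 160.00; 2^7 = 128, 2^8 = 256.
Minimum N = 8.

8 bits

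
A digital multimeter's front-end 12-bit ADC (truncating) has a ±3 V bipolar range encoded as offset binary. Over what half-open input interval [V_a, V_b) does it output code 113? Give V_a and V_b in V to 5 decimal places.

[-2.83447 V, -2.83301 V)

LSB = 6/2^12 = 1.465 mV.
V_a = V_low + 113·LSB = -2.83447 V; V_b = V_low + 114·LSB = -2.83301 V.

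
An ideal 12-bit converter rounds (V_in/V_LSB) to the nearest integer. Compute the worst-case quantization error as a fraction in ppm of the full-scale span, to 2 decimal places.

122.07 ppm

Rounding → worst-case error = ½ LSB = V_FS/2^13, so 1e+06/8192 = 122.07 ppm of full scale.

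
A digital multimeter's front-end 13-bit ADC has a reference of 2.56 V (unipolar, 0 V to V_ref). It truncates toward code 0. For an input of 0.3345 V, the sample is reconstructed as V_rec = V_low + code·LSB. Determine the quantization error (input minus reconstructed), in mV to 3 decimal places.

Step size: 2.56 V ÷ 2^13 = 312.50 µV.
(V_in − V_low)/LSB = (0.3345 − 0)/0.0003125 = 1070.4000 → code 1070 (floor).
V_rec = 0 + 1070·0.0003125 = 0.334375 V.
Error = 0.3345 − 0.334375 = 0.000125 V = 0.125 mV.

0.125 mV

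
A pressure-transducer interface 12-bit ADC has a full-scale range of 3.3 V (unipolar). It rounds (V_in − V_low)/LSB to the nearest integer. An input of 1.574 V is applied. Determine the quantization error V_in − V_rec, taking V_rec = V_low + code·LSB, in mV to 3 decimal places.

-0.268 mV

LSB = 3.3/2^12 = 0.806 mV.
(1.574 − 0)/0.000805664 = 1953.6679; round gives code 1954.
V_rec = 0 + 1954·0.000805664 = 1.5742676 V.
Difference: -0.000267578 V → -0.268 mV.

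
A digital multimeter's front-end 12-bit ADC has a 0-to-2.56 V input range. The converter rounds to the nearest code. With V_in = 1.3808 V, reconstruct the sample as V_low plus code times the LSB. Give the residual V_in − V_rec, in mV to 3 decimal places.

Step size: 2.56 V ÷ 2^12 = 0.625 mV.
(1.3808 − 0)/0.000625 = 2209.2800; round gives code 2209.
Code 2209 maps back to 0 + 2209×0.000625 V = 1.380625 V.
Difference: 0.000175 V → 0.175 mV.

0.175 mV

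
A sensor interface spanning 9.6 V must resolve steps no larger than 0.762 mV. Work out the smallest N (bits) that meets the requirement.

14 bits

Number of steps required ≥ 9.6 V / 0.762 mV = 12598.43.
Need 2^N ≥ 12598.43; 2^13 = 8192, 2^14 = 16384.
Minimum N = 14.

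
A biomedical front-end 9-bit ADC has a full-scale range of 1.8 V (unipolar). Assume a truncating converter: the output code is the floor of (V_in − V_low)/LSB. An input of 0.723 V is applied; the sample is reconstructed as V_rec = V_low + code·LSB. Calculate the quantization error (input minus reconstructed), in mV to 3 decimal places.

2.297 mV

Step size: 1.8 V ÷ 2^9 = 3.516 mV.
(0.723 − 0)/0.00351563 = 205.6533; ⌊·⌋ gives code 205.
Reconstructed: 0.72070312 V.
Error = 0.723 − 0.72070312 = 0.00229687 V = 2.297 mV.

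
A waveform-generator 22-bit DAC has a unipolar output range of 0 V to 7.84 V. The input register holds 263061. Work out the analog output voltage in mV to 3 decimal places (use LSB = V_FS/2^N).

491.714 mV

LSB = 7.84 V / 2^22 = 1.87 µV.
V_out = 0 + 263061 × 1.8692e-06 V = 0.491714 V.
= 491.714 mV.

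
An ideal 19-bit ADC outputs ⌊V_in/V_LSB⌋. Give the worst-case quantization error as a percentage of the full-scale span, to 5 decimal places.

0.00019 %

Truncating → worst-case error = 1 LSB = V_FS/2^19, so 100/524288 = 0.000190735 % of full scale.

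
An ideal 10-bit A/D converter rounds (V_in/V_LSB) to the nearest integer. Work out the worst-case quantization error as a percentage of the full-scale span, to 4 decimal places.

0.0488 %

Rounding → worst-case error = ½ LSB = V_FS/2^11, so 100/2048 = 0.0488281 % of full scale.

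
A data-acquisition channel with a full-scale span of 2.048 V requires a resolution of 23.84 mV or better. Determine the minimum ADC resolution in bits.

7 bits

Number of steps required ≥ 2.048 V / 23.84 mV = 85.91.
Need 2^N ≥ 85.91; 2^6 = 64, 2^7 = 128.
Minimum N = 7.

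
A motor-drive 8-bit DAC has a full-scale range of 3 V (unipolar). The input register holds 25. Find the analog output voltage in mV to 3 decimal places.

LSB = 3 V / 2^8 = 11.719 mV.
V_out = 0 + 25 × 0.0117188 V = 0.292969 V.
= 292.969 mV.

292.969 mV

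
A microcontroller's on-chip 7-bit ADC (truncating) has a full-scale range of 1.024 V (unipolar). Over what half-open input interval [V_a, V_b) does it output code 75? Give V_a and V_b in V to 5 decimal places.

LSB = 1.024/2^7 = 8.000 mV.
V_a = V_low + 75·LSB = 0.6 V; V_b = V_low + 76·LSB = 0.608 V.

[0.60000 V, 0.60800 V)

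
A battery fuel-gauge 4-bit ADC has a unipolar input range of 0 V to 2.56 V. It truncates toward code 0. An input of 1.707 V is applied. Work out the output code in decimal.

code 10

LSB = 2.56 V / 16 = 160.000 mV.
(1.707 − 0) / 0.16 = 10.669 LSBs.
⌊·⌋(10.669) = 10.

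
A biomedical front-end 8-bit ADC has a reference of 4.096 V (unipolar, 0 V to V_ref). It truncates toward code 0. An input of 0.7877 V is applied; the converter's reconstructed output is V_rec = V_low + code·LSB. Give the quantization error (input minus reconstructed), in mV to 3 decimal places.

3.700 mV

One LSB is 4.096 V / 256 = 16.000 mV.
Scaled input = 49.2313 LSBs, so code = 49.
Code 49 maps back to 0 + 49×0.016 V = 0.784 V.
Error = 0.7877 − 0.784 = 0.0037 V = 3.700 mV.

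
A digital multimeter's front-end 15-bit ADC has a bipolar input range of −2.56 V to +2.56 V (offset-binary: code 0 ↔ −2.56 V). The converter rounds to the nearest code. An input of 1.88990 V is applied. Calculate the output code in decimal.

LSB = 5.12 V / 32768 = 156.25 µV.
Input sits at 28479.360 steps above V_low.
round(28479.360) = 28479.

code 28479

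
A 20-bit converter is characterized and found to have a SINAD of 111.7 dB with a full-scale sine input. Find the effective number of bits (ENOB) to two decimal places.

18.26 bits

ENOB = (SINAD − 1.76) / 6.02 = (111.7 − 1.76)/6.02 = 18.262.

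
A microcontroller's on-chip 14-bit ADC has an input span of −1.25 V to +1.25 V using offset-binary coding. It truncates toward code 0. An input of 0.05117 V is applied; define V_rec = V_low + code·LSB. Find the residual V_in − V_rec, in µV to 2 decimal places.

LSB = 2.5/2^14 = 152.59 µV.
Scaled input = 8527.3477 LSBs, so code = 8527.
V_rec = (−1.25) + 8527·0.000152588 = 0.051116943 V.
V_in − V_rec = 5.30566e-05 V = 53.06 µV.

53.06 µV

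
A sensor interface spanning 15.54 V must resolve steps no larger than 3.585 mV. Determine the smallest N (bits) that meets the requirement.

Number of steps required ≥ 15.54 V / 3.585 mV = 4334.73.
Need 2^N ≥ 4334.73; 2^12 = 4096, 2^13 = 8192.
Minimum N = 13.

13 bits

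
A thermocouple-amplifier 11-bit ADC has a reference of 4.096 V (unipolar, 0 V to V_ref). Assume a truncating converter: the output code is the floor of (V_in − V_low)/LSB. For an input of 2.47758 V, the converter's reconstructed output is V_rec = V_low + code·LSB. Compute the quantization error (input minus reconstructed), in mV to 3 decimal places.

One LSB is 4.096 V / 2048 = 2.000 mV.
Scaled input = 1238.7900 LSBs, so code = 1238.
Code 1238 maps back to 0 + 1238×0.002 V = 2.476 V.
Difference: 0.00158 V → 1.580 mV.

1.580 mV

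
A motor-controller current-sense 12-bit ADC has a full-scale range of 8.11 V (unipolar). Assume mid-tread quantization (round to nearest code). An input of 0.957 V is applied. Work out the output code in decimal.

With 4096 levels over 8.11 V, one step is 1.980 mV.
Input sits at 483.338 steps above V_low.
round(483.338) = 483.

code 483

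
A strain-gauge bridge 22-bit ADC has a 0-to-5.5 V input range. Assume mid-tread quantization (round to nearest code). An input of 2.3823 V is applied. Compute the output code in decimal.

LSB = 5.5 V / 4194304 = 1.31 µV.
(2.3823 − 0) / 1.3113e-06 = 1816743.713 LSBs.
Round → code 1816744.

code 1816744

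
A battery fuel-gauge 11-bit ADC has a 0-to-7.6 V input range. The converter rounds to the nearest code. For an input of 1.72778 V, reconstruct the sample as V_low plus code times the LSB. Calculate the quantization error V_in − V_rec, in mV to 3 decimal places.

One LSB is 7.6 V / 2048 = 3.711 mV.
(1.72778 − 0)/0.00371094 = 465.5912; round gives code 466.
V_rec = 0 + 466·0.00371094 = 1.7292969 V.
Error = 1.72778 − 1.7292969 = -0.00151687 V = -1.517 mV.

-1.517 mV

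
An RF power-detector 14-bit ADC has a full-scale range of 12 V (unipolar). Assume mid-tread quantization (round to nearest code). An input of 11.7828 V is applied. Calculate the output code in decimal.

code 16087

LSB = 12 V / 16384 = 0.732 mV.
Input sits at 16087.450 steps above V_low.
Round → code 16087.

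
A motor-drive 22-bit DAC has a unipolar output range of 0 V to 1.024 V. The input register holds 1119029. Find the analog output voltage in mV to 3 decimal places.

LSB = 1.024 V / 2^22 = 0.24 µV.
V_out = 0 + 1119029 × 2.44141e-07 V = 0.2732 V.
= 273.200 mV.

273.200 mV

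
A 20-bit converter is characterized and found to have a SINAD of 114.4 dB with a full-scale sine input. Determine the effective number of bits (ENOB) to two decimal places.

18.71 bits

ENOB = (SINAD − 1.76) / 6.02 = (114.4 − 1.76)/6.02 = 18.711.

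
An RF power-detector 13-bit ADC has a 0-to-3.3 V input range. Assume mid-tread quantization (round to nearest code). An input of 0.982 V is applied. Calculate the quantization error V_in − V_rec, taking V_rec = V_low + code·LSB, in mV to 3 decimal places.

-0.104 mV

One LSB is 3.3 V / 8192 = 402.83 µV.
Scaled input = 2437.7406 LSBs, so code = 2438.
Code 2438 maps back to 0 + 2438×0.000402832 V = 0.98210449 V.
V_in − V_rec = -0.000104492 V = -0.104 mV.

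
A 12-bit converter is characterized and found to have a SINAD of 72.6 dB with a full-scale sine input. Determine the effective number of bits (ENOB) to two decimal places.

ENOB = (SINAD − 1.76) / 6.02 = (72.6 − 1.76)/6.02 = 11.767.

11.77 bits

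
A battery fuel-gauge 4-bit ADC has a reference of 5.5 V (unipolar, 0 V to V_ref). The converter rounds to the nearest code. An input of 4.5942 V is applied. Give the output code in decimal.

With 16 levels over 5.5 V, one step is 343.750 mV.
Input sits at 13.365 steps above V_low.
So the output code is 13.

code 13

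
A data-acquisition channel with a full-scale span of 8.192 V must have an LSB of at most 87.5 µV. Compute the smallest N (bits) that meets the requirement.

17 bits

Number of steps required ≥ 8.192 V / 87.5 µV = 93622.86.
Need 2^N ≥ 93622.86; 2^16 = 65536, 2^17 = 131072.
Minimum N = 17.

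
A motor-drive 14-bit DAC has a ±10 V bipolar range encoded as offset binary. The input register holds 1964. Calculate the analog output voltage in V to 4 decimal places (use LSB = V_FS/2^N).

LSB = 20 V / 2^14 = 1.221 mV.
V_out = (−10) + 1964 × 0.0012207 V = -7.60254 V.

-7.6025 V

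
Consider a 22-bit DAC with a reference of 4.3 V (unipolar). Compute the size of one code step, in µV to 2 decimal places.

1.03 µV

Full-scale span = 4.3 V.
LSB = 4.3 / 2^22 = 4.3 / 4194304 = 1.0252e-06 V = 1.03 µV.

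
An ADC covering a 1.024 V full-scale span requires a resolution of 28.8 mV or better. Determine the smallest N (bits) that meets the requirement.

Number of steps required ≥ 1.024 V / 28.8 mV = 35.56.
Need 2^N ≥ 35.56; 2^5 = 32, 2^6 = 64.
Minimum N = 6.

6 bits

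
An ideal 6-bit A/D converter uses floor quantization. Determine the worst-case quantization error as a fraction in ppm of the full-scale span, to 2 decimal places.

Truncating → worst-case error = 1 LSB = V_FS/2^6, so 1e+06/64 = 15625 ppm of full scale.

15625.00 ppm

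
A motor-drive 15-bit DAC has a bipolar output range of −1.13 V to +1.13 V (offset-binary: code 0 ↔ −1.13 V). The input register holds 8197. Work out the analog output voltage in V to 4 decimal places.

LSB = 2.26 V / 2^15 = 68.97 µV.
V_out = (−1.13) + 8197 × 6.89697e-05 V = -0.564655 V.

-0.5647 V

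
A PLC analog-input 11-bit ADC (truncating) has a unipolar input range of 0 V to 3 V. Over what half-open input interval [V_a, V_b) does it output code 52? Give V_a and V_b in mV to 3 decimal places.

LSB = 3/2^11 = 1.465 mV.
V_a = V_low + 52·LSB = 0.0761719 V; V_b = V_low + 53·LSB = 0.0776367 V.

[76.172 mV, 77.637 mV)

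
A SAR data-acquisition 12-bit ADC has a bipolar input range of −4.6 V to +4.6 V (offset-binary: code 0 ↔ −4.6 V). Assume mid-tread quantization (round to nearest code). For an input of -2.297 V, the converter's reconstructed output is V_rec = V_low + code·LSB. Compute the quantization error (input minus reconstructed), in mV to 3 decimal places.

0.754 mV

LSB = 9.2/2^12 = 2.246 mV.
(-2.297 − (−4.6))/0.00224609 = 1025.3357; round gives code 1025.
V_rec = (−4.6) + 1025·0.00224609 = -2.2977539 V.
Difference: 0.000753906 V → 0.754 mV.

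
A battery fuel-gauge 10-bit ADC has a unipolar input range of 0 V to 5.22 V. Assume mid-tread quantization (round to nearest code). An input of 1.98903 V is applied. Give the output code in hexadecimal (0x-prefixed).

LSB = 5.22 V / 1024 = 5.098 mV.
Input sits at 390.185 steps above V_low.
round(390.185) = 390.
In hexadecimal (0x-prefixed): 0x186.

code 0x186 (decimal 390)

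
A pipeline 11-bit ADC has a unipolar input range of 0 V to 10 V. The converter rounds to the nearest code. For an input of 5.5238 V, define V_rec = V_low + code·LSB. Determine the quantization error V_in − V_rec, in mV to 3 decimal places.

Step size: 10 V ÷ 2^11 = 4.883 mV.
(V_in − V_low)/LSB = (5.5238 − 0)/0.00488281 = 1131.2742 → code 1131 (round).
V_rec = 0 + 1131·0.00488281 = 5.5224609 V.
V_in − V_rec = 0.00133906 V = 1.339 mV.

1.339 mV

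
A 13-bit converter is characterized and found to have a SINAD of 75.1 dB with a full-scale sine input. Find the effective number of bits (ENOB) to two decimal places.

ENOB = (SINAD − 1.76) / 6.02 = (75.1 − 1.76)/6.02 = 12.183.

12.18 bits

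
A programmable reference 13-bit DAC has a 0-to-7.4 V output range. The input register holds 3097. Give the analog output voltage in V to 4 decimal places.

LSB = 7.4 V / 2^13 = 0.903 mV.
V_out = 0 + 3097 × 0.00090332 V = 2.79758 V.

2.7976 V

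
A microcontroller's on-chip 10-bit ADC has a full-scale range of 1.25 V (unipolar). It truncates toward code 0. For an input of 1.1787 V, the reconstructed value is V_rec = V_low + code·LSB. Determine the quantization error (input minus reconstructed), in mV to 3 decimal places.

0.721 mV

One LSB is 1.25 V / 1024 = 1.221 mV.
(1.1787 − 0)/0.0012207 = 965.5910; ⌊·⌋ gives code 965.
Code 965 maps back to 0 + 965×0.0012207 V = 1.1779785 V.
V_in − V_rec = 0.000721484 V = 0.721 mV.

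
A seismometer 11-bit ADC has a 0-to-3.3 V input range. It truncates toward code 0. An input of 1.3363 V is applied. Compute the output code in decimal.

code 829

With 2048 levels over 3.3 V, one step is 1.611 mV.
(V_in − V_low)/LSB = (1.3363 − 0) / 0.00161133 = 829.316.
⌊·⌋(829.316) = 829.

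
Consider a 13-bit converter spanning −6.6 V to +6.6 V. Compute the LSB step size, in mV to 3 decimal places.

1.611 mV

Full-scale span = 13.2 V.
LSB = 13.2 / 2^13 = 13.2 / 8192 = 0.00161133 V = 1.611 mV.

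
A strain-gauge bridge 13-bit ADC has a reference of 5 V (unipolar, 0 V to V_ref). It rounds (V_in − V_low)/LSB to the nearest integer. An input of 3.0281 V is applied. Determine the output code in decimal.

With 8192 levels over 5 V, one step is 0.610 mV.
(3.0281 − 0) / 0.000610352 = 4961.239 LSBs.
So the output code is 4961.

code 4961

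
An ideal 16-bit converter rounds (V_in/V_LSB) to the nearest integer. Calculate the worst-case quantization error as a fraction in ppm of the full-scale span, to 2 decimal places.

Rounding → worst-case error = ½ LSB = V_FS/2^17, so 1e+06/131072 = 7.62939 ppm of full scale.

7.63 ppm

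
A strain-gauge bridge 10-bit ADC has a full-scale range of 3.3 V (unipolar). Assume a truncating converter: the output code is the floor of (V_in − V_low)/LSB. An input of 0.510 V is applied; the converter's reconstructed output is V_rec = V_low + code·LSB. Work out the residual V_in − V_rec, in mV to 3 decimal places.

0.820 mV

Step size: 3.3 V ÷ 2^10 = 3.223 mV.
Scaled input = 158.2545 LSBs, so code = 158.
Reconstructed: 0.50917969 V.
Error = 0.510 − 0.50917969 = 0.000820312 V = 0.820 mV.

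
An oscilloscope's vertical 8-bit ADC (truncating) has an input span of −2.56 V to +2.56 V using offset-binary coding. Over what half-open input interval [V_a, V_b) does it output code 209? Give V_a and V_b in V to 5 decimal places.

[1.62000 V, 1.64000 V)

LSB = 5.12/2^8 = 20.000 mV.
V_a = V_low + 209·LSB = 1.62 V; V_b = V_low + 210·LSB = 1.64 V.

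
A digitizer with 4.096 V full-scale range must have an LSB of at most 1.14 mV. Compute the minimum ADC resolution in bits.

12 bits

Number of steps required ≥ 4.096 V / 1.14 mV = 3592.98.
Need 2^N ≥ 3592.98; 2^11 = 2048, 2^12 = 4096.
Minimum N = 12.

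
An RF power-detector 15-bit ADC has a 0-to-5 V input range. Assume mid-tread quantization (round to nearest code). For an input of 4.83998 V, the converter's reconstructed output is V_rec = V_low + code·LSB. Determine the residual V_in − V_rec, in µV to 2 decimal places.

Step size: 5 V ÷ 2^15 = 152.59 µV.
Scaled input = 31719.2929 LSBs, so code = 31719.
V_rec = 0 + 31719·0.000152588 = 4.8399353 V.
V_in − V_rec = 4.46973e-05 V = 44.70 µV.

44.70 µV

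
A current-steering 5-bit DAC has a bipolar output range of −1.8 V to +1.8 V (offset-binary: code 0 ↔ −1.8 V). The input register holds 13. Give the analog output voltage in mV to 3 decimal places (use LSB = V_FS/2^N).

-337.500 mV

LSB = 3.6 V / 2^5 = 112.500 mV.
V_out = (−1.8) + 13 × 0.1125 V = -0.3375 V.
= -337.500 mV.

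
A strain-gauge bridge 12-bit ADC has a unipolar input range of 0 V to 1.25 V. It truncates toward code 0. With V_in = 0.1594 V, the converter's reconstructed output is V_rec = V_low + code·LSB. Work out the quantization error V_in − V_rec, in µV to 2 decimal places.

98.24 µV

LSB = 1.25/2^12 = 305.18 µV.
(0.1594 − 0)/0.000305176 = 522.3219; ⌊·⌋ gives code 522.
Code 522 maps back to 0 + 522×0.000305176 V = 0.15930176 V.
Difference: 9.82422e-05 V → 98.24 µV.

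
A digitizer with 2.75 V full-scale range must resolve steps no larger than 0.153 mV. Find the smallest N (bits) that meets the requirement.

Number of steps required ≥ 2.75 V / 0.153 mV = 17973.86.
Need 2^N ≥ 17973.86; 2^14 = 16384, 2^15 = 32768.
Minimum N = 15.

15 bits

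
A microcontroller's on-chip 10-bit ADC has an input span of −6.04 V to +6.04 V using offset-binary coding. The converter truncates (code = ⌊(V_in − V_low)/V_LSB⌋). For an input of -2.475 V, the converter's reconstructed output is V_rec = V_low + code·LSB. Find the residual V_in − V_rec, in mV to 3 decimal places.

One LSB is 12.08 V / 1024 = 11.797 mV.
(-2.475 − (−6.04))/0.0117969 = 302.1987; ⌊·⌋ gives code 302.
V_rec = (−6.04) + 302·0.0117969 = -2.4773438 V.
Difference: 0.00234375 V → 2.344 mV.

2.344 mV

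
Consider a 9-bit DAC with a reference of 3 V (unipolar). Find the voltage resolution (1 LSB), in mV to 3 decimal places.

5.859 mV

Full-scale span = 3 V.
LSB = 3 / 2^9 = 3 / 512 = 0.00585938 V = 5.859 mV.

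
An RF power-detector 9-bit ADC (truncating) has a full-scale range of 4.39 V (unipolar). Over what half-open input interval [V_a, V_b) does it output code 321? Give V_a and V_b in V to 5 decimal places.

[2.75232 V, 2.76090 V)

LSB = 4.39/2^9 = 8.574 mV.
V_a = V_low + 321·LSB = 2.75232 V; V_b = V_low + 322·LSB = 2.7609 V.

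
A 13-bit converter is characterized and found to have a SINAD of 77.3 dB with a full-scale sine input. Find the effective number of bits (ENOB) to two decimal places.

12.55 bits

ENOB = (SINAD − 1.76) / 6.02 = (77.3 − 1.76)/6.02 = 12.548.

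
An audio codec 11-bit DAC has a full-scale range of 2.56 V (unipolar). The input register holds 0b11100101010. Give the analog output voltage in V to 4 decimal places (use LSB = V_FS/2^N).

2.2925 V

LSB = 2.56 V / 2^11 = 1.250 mV.
Code 0b11100101010 = 1834 decimal.
V_out = 0 + 1834 × 0.00125 V = 2.2925 V.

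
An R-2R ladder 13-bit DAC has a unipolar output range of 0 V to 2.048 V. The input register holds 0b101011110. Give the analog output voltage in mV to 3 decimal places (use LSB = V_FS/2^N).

LSB = 2.048 V / 2^13 = 250.00 µV.
Code 0b101011110 = 350 decimal.
V_out = 0 + 350 × 0.00025 V = 0.0875 V.
= 87.500 mV.

87.500 mV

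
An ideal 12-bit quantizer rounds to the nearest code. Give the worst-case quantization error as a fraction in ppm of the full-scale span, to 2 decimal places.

Rounding → worst-case error = ½ LSB = V_FS/2^13, so 1e+06/8192 = 122.07 ppm of full scale.

122.07 ppm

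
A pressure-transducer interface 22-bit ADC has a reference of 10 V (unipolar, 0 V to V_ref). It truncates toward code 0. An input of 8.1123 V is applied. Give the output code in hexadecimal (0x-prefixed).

LSB = 10 V / 4194304 = 2.38 µV.
(V_in − V_low)/LSB = (8.1123 − 0) / 2.38419e-06 = 3402545.234.
Floor → code 3402545.
In hexadecimal (0x-prefixed): 0x33EB31.

code 0x33EB31 (decimal 3402545)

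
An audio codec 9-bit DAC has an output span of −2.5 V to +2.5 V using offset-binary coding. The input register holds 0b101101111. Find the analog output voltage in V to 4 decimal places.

1.0840 V

LSB = 5 V / 2^9 = 9.766 mV.
Code 0b101101111 = 367 decimal.
V_out = (−2.5) + 367 × 0.00976562 V = 1.08398 V.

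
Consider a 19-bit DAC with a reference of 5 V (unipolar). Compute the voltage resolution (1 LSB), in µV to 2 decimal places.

9.54 µV

Full-scale span = 5 V.
LSB = 5 / 2^19 = 5 / 524288 = 9.53674e-06 V = 9.54 µV.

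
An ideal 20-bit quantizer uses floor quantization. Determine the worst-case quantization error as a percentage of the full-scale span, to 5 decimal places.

Truncating → worst-case error = 1 LSB = V_FS/2^20, so 100/1048576 = 9.53674e-05 % of full scale.

0.00010 %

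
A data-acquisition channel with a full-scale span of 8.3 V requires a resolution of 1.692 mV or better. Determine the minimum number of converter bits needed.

Number of steps required ≥ 8.3 V / 1.692 mV = 4905.44.
Need 2^N ≥ 4905.44; 2^12 = 4096, 2^13 = 8192.
Minimum N = 13.

13 bits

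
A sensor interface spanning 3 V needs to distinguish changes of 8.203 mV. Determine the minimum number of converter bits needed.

Number of steps required ≥ 3 V / 8.203 mV = 365.72.
Need 2^N ≥ 365.72; 2^8 = 256, 2^9 = 512.
Minimum N = 9.

9 bits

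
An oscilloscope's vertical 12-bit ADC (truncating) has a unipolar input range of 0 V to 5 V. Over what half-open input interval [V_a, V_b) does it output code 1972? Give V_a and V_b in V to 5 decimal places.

[2.40723 V, 2.40845 V)

LSB = 5/2^12 = 1.221 mV.
V_a = V_low + 1972·LSB = 2.40723 V; V_b = V_low + 1973·LSB = 2.40845 V.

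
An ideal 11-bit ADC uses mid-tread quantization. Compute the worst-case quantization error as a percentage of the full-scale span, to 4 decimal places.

0.0244 %

Rounding → worst-case error = ½ LSB = V_FS/2^12, so 100/4096 = 0.0244141 % of full scale.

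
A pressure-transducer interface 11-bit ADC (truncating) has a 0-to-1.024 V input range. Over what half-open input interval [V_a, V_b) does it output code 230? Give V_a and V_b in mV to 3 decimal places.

[115.000 mV, 115.500 mV)

LSB = 1.024/2^11 = 0.500 mV.
V_a = V_low + 230·LSB = 0.115 V; V_b = V_low + 231·LSB = 0.1155 V.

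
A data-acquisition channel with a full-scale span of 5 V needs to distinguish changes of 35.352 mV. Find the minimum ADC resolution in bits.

8 bits

Number of steps required ≥ 5 V / 35.352 mV = 141.43.
Need 2^N ≥ 141.43; 2^7 = 128, 2^8 = 256.
Minimum N = 8.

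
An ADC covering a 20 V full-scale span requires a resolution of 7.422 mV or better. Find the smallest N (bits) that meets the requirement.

12 bits

Number of steps required ≥ 20 V / 7.422 mV = 2694.69.
Need 2^N ≥ 2694.69; 2^11 = 2048, 2^12 = 4096.
Minimum N = 12.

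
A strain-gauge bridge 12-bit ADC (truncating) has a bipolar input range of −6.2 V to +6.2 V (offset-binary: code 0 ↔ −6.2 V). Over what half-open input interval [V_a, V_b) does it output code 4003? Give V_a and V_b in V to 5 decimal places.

[5.91846 V, 5.92148 V)

LSB = 12.4/2^12 = 3.027 mV.
V_a = V_low + 4003·LSB = 5.91846 V; V_b = V_low + 4004·LSB = 5.92148 V.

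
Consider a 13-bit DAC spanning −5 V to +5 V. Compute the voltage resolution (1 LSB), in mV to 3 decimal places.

Full-scale span = 10 V.
LSB = 10 / 2^13 = 10 / 8192 = 0.0012207 V = 1.221 mV.

1.221 mV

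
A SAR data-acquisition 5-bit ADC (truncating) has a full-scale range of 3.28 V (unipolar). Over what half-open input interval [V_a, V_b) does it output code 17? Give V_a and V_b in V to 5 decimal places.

[1.74250 V, 1.84500 V)

LSB = 3.28/2^5 = 102.500 mV.
V_a = V_low + 17·LSB = 1.7425 V; V_b = V_low + 18·LSB = 1.845 V.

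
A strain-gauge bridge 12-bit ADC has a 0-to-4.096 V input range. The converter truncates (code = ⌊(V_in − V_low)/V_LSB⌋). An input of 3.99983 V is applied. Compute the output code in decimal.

With 4096 levels over 4.096 V, one step is 1.000 mV.
Input sits at 3999.830 steps above V_low.
Floor → code 3999.

code 3999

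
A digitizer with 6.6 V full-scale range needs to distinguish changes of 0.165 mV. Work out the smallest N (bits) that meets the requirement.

16 bits

Number of steps required ≥ 6.6 V / 0.165 mV = 40000.00.
Need 2^N ≥ 40000.00; 2^15 = 32768, 2^16 = 65536.
Minimum N = 16.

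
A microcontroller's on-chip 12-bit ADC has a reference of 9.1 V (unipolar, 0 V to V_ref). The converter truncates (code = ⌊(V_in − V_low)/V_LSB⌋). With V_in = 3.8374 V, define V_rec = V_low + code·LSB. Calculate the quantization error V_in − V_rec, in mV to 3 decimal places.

0.559 mV

Step size: 9.1 V ÷ 2^12 = 2.222 mV.
(3.8374 − 0)/0.00222168 = 1727.2517; ⌊·⌋ gives code 1727.
Code 1727 maps back to 0 + 1727×0.00222168 V = 3.8368408 V.
Error = 3.8374 − 3.8368408 = 0.00055918 V = 0.559 mV.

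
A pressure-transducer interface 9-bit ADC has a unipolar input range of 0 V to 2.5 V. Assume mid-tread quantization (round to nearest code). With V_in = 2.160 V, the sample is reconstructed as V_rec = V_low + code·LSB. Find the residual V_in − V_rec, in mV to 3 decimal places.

One LSB is 2.5 V / 512 = 4.883 mV.
Scaled input = 442.3680 LSBs, so code = 442.
Code 442 maps back to 0 + 442×0.00488281 V = 2.1582031 V.
Difference: 0.00179688 V → 1.797 mV.

1.797 mV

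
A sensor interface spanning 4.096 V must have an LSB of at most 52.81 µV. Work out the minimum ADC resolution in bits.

17 bits

Number of steps required ≥ 4.096 V / 52.81 µV = 77561.07.
Need 2^N ≥ 77561.07; 2^16 = 65536, 2^17 = 131072.
Minimum N = 17.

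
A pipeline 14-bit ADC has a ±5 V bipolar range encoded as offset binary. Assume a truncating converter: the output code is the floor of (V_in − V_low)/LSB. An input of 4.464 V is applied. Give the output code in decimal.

code 15505

With 16384 levels over 10 V, one step is 0.610 mV.
(V_in − V_low)/LSB = (4.464 − (−5)) / 0.000610352 = 15505.818.
Floor → code 15505.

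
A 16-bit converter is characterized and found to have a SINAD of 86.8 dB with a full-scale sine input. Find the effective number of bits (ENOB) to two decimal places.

ENOB = (SINAD − 1.76) / 6.02 = (86.8 − 1.76)/6.02 = 14.126.

14.13 bits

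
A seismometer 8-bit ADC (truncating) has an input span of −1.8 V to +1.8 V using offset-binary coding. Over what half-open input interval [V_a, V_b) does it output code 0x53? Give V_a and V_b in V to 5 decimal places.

[-0.63281 V, -0.61875 V)

LSB = 3.6/2^8 = 14.062 mV.
Code 0x53 = 83 decimal.
V_a = V_low + 83·LSB = -0.632812 V; V_b = V_low + 84·LSB = -0.61875 V.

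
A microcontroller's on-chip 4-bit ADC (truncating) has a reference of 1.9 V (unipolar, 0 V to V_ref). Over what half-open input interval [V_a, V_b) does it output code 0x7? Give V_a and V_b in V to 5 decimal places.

LSB = 1.9/2^4 = 118.750 mV.
Code 0x7 = 7 decimal.
V_a = V_low + 7·LSB = 0.83125 V; V_b = V_low + 8·LSB = 0.95 V.

[0.83125 V, 0.95000 V)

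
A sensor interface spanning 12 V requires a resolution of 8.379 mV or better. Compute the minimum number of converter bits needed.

Number of steps required ≥ 12 V / 8.379 mV = 1432.15.
Need 2^N ≥ 1432.15; 2^10 = 1024, 2^11 = 2048.
Minimum N = 11.

11 bits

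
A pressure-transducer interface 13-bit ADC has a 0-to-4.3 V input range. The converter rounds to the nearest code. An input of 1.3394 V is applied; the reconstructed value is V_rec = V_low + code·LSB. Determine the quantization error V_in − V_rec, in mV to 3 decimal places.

One LSB is 4.3 V / 8192 = 0.525 mV.
(1.3394 − 0)/0.000524902 = 2551.7127; round gives code 2552.
V_rec = 0 + 2552·0.000524902 = 1.3395508 V.
Difference: -0.000150781 V → -0.151 mV.

-0.151 mV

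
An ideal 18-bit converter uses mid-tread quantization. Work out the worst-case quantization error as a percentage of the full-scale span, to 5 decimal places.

Rounding → worst-case error = ½ LSB = V_FS/2^19, so 100/524288 = 0.000190735 % of full scale.

0.00019 %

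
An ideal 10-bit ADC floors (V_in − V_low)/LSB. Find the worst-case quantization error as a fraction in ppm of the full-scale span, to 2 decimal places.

976.56 ppm

Truncating → worst-case error = 1 LSB = V_FS/2^10, so 1e+06/1024 = 976.562 ppm of full scale.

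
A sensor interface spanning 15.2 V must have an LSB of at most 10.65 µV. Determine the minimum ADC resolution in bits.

21 bits

Number of steps required ≥ 15.2 V / 10.65 µV = 1427230.05.
Need 2^N ≥ 1427230.05; 2^20 = 1048576, 2^21 = 2097152.
Minimum N = 21.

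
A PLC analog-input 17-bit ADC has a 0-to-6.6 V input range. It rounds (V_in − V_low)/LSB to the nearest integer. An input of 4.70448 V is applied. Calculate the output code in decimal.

Full-scale span = 6.6 V; LSB = 6.6/2^17 = 50.35 µV.
Input sits at 93428.122 steps above V_low.
Round → code 93428.

code 93428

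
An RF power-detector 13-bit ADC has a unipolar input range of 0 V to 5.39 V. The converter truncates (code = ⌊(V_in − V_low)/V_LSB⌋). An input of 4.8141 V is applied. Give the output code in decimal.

LSB = 5.39 V / 8192 = 0.658 mV.
Input sits at 7316.717 steps above V_low.
Floor → code 7316.

code 7316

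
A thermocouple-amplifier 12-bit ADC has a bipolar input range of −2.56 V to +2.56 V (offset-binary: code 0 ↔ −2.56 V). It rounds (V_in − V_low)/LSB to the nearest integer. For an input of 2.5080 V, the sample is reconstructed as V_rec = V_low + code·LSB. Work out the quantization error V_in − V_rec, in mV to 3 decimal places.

LSB = 5.12/2^12 = 1.250 mV.
(V_in − V_low)/LSB = (2.5080 − (−2.56))/0.00125 = 4054.4000 → code 4054 (round).
Reconstructed: 2.5075 V.
Error = 2.5080 − 2.5075 = 0.0005 V = 0.500 mV.

0.500 mV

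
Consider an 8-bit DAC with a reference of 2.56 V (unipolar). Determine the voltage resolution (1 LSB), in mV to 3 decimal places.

10.000 mV

Full-scale span = 2.56 V.
LSB = 2.56 / 2^8 = 2.56 / 256 = 0.01 V = 10.000 mV.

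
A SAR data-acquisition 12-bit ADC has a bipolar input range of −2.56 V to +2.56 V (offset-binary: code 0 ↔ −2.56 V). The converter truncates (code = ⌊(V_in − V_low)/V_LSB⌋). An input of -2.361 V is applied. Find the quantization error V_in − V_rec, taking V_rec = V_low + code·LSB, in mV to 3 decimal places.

0.250 mV

One LSB is 5.12 V / 4096 = 1.250 mV.
(-2.361 − (−2.56))/0.00125 = 159.2000; ⌊·⌋ gives code 159.
Code 159 maps back to (−2.56) + 159×0.00125 V = -2.36125 V.
Error = -2.361 − (−2.36125) = 0.00025 V = 0.250 mV.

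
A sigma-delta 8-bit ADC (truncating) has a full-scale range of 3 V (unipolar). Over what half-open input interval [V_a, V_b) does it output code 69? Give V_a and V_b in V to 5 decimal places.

[0.80859 V, 0.82031 V)

LSB = 3/2^8 = 11.719 mV.
V_a = V_low + 69·LSB = 0.808594 V; V_b = V_low + 70·LSB = 0.820312 V.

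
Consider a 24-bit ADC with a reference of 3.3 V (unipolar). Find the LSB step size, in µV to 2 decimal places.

0.20 µV

Full-scale span = 3.3 V.
LSB = 3.3 / 2^24 = 3.3 / 16777216 = 1.96695e-07 V = 0.20 µV.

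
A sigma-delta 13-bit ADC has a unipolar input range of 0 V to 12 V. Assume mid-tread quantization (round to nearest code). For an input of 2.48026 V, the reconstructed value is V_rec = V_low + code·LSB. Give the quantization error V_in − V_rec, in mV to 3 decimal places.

0.280 mV

One LSB is 12 V / 8192 = 1.465 mV.
(V_in − V_low)/LSB = (2.48026 − 0)/0.00146484 = 1693.1908 → code 1693 (round).
Reconstructed: 2.4799805 V.
V_in − V_rec = 0.000279531 V = 0.280 mV.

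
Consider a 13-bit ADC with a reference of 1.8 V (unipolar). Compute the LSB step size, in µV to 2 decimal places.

219.73 µV

Full-scale span = 1.8 V.
LSB = 1.8 / 2^13 = 1.8 / 8192 = 0.000219727 V = 219.73 µV.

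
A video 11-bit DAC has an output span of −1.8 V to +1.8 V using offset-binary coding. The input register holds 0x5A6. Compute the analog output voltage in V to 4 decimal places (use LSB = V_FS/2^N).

LSB = 3.6 V / 2^11 = 1.758 mV.
Code 0x5A6 = 1446 decimal.
V_out = (−1.8) + 1446 × 0.00175781 V = 0.741797 V.

0.7418 V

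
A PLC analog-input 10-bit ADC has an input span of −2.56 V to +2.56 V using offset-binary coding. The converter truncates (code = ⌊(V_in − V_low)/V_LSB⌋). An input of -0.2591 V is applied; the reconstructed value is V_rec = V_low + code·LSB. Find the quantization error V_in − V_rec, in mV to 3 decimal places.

LSB = 5.12/2^10 = 5.000 mV.
Scaled input = 460.1800 LSBs, so code = 460.
Code 460 maps back to (−2.56) + 460×0.005 V = -0.26 V.
Error = -0.2591 − (−0.26) = 0.0009 V = 0.900 mV.

0.900 mV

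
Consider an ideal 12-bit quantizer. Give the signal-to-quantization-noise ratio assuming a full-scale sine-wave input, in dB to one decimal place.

SNR ≈ 6.02·N + 1.76 dB = 6.02·12 + 1.76 = 74.00 dB.

74.0 dB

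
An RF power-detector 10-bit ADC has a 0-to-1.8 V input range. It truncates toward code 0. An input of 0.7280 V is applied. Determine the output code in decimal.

LSB = 1.8 V / 1024 = 1.758 mV.
(V_in − V_low)/LSB = (0.7280 − 0) / 0.00175781 = 414.151.
⌊·⌋(414.151) = 414.

code 414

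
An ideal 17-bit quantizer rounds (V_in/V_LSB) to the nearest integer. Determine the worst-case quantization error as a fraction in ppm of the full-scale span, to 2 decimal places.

Rounding → worst-case error = ½ LSB = V_FS/2^18, so 1e+06/262144 = 3.8147 ppm of full scale.

3.81 ppm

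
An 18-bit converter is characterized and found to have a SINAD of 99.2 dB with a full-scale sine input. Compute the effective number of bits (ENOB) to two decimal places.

16.19 bits

ENOB = (SINAD − 1.76) / 6.02 = (99.2 − 1.76)/6.02 = 16.186.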